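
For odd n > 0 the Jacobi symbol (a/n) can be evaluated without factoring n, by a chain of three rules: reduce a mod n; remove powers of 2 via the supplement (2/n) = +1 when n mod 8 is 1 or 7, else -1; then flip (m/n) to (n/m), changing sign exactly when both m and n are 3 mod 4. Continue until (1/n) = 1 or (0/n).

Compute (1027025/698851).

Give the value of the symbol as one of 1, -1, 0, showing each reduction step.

-1

(1027025/698851) = (328174/698851)   [reduce mod 698851]
328174 = 2^1·164087; (2/698851) = -1 since 698851 mod 8 = 3, so (328174/698851) = (-1)^1·(164087/698851); sign now -1
reciprocity: (164087/698851) = -1·(698851/164087) since 164087 mod 4 = 3, 698851 mod 4 = 3; sign now +1
(698851/164087) = (42503/164087)   [reduce mod 164087]
reciprocity: (42503/164087) = -1·(164087/42503) since 42503 mod 4 = 3, 164087 mod 4 = 3; sign now -1
(164087/42503) = (36578/42503)   [reduce mod 42503]
36578 = 2^1·18289; (2/42503) = +1 since 42503 mod 8 = 7, so (36578/42503) = (+1)^1·(18289/42503); sign now -1
reciprocity: (18289/42503) = +1·(42503/18289) since 18289 mod 4 = 1, 42503 mod 4 = 3; sign now -1
(42503/18289) = (5925/18289)   [reduce mod 18289]
reciprocity: (5925/18289) = +1·(18289/5925) since 5925 mod 4 = 1, 18289 mod 4 = 1; sign now -1
(18289/5925) = (514/5925)   [reduce mod 5925]
514 = 2^1·257; (2/5925) = -1 since 5925 mod 8 = 5, so (514/5925) = (-1)^1·(257/5925); sign now +1
reciprocity: (257/5925) = +1·(5925/257) since 257 mod 4 = 1, 5925 mod 4 = 1; sign now +1
(5925/257) = (14/257)   [reduce mod 257]
14 = 2^1·7; (2/257) = +1 since 257 mod 8 = 1, so (14/257) = (+1)^1·(7/257); sign now +1
reciprocity: (7/257) = +1·(257/7) since 7 mod 4 = 3, 257 mod 4 = 1; sign now +1
(257/7) = (5/7)   [reduce mod 7]
reciprocity: (5/7) = +1·(7/5) since 5 mod 4 = 1, 7 mod 4 = 3; sign now +1
(7/5) = (2/5)   [reduce mod 5]
2 = 2^1·1; (2/5) = -1 since 5 mod 8 = 5, so (2/5) = (-1)^1·(1/5); sign now -1
(1/5) = 1; final value = sign = -1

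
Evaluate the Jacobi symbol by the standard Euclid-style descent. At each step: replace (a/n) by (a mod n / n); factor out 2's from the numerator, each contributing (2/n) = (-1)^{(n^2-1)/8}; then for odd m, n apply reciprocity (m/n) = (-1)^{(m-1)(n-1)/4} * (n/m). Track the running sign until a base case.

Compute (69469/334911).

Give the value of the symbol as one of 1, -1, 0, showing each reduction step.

reciprocity: (69469/334911) = +1·(334911/69469) since 69469 mod 4 = 1, 334911 mod 4 = 3; sign now +1
(334911/69469) = (57035/69469)   [reduce mod 69469]
reciprocity: (57035/69469) = +1·(69469/57035) since 57035 mod 4 = 3, 69469 mod 4 = 1; sign now +1
(69469/57035) = (12434/57035)   [reduce mod 57035]
12434 = 2^1·6217; (2/57035) = -1 since 57035 mod 8 = 3, so (12434/57035) = (-1)^1·(6217/57035); sign now -1
reciprocity: (6217/57035) = +1·(57035/6217) since 6217 mod 4 = 1, 57035 mod 4 = 3; sign now -1
(57035/6217) = (1082/6217)   [reduce mod 6217]
1082 = 2^1·541; (2/6217) = +1 since 6217 mod 8 = 1, so (1082/6217) = (+1)^1·(541/6217); sign now -1
reciprocity: (541/6217) = +1·(6217/541) since 541 mod 4 = 1, 6217 mod 4 = 1; sign now -1
(6217/541) = (266/541)   [reduce mod 541]
266 = 2^1·133; (2/541) = -1 since 541 mod 8 = 5, so (266/541) = (-1)^1·(133/541); sign now +1
reciprocity: (133/541) = +1·(541/133) since 133 mod 4 = 1, 541 mod 4 = 1; sign now +1
(541/133) = (9/133)   [reduce mod 133]
reciprocity: (9/133) = +1·(133/9) since 9 mod 4 = 1, 133 mod 4 = 1; sign now +1
(133/9) = (7/9)   [reduce mod 9]
reciprocity: (7/9) = +1·(9/7) since 7 mod 4 = 3, 9 mod 4 = 1; sign now +1
(9/7) = (2/7)   [reduce mod 7]
2 = 2^1·1; (2/7) = +1 since 7 mod 8 = 7, so (2/7) = (+1)^1·(1/7); sign now +1
(1/7) = 1; final value = sign = +1

1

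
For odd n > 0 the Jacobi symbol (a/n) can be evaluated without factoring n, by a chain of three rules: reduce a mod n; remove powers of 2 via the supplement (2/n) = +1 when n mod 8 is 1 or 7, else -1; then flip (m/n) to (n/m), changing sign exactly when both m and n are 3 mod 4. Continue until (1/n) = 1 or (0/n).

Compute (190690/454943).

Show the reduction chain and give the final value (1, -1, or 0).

-1

190690 = 2^1·95345; (2/454943) = +1 since 454943 mod 8 = 7, so (190690/454943) = (+1)^1·(95345/454943); sign now +1
reciprocity: (95345/454943) = +1·(454943/95345) since 95345 mod 4 = 1, 454943 mod 4 = 3; sign now +1
(454943/95345) = (73563/95345)   [reduce mod 95345]
reciprocity: (73563/95345) = +1·(95345/73563) since 73563 mod 4 = 3, 95345 mod 4 = 1; sign now +1
(95345/73563) = (21782/73563)   [reduce mod 73563]
21782 = 2^1·10891; (2/73563) = -1 since 73563 mod 8 = 3, so (21782/73563) = (-1)^1·(10891/73563); sign now -1
reciprocity: (10891/73563) = -1·(73563/10891) since 10891 mod 4 = 3, 73563 mod 4 = 3; sign now +1
(73563/10891) = (8217/10891)   [reduce mod 10891]
reciprocity: (8217/10891) = +1·(10891/8217) since 8217 mod 4 = 1, 10891 mod 4 = 3; sign now +1
(10891/8217) = (2674/8217)   [reduce mod 8217]
2674 = 2^1·1337; (2/8217) = +1 since 8217 mod 8 = 1, so (2674/8217) = (+1)^1·(1337/8217); sign now +1
reciprocity: (1337/8217) = +1·(8217/1337) since 1337 mod 4 = 1, 8217 mod 4 = 1; sign now +1
(8217/1337) = (195/1337)   [reduce mod 1337]
reciprocity: (195/1337) = +1·(1337/195) since 195 mod 4 = 3, 1337 mod 4 = 1; sign now +1
(1337/195) = (167/195)   [reduce mod 195]
reciprocity: (167/195) = -1·(195/167) since 167 mod 4 = 3, 195 mod 4 = 3; sign now -1
(195/167) = (28/167)   [reduce mod 167]
28 = 2^2·7; (2/167) = +1 since 167 mod 8 = 7, so (28/167) = (+1)^2·(7/167); sign now -1
reciprocity: (7/167) = -1·(167/7) since 7 mod 4 = 3, 167 mod 4 = 3; sign now +1
(167/7) = (6/7)   [reduce mod 7]
6 = 2^1·3; (2/7) = +1 since 7 mod 8 = 7, so (6/7) = (+1)^1·(3/7); sign now +1
reciprocity: (3/7) = -1·(7/3) since 3 mod 4 = 3, 7 mod 4 = 3; sign now -1
(7/3) = (1/3)   [reduce mod 3]
(1/3) = 1; final value = sign = -1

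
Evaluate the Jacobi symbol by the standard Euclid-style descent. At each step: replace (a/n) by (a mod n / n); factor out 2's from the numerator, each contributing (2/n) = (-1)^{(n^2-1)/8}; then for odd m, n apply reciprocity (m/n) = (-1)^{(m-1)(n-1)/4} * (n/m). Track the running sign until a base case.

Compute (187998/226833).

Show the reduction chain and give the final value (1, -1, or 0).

factor out 2^1: 187998 = 2^1·93999; with 226833 mod 8 = 1, (2/226833) = +1; sign now +1; continue with (93999/226833)
flip (93999/226833) -> (226833/93999): both odd, 93999 mod 4 = 3, 226833 mod 4 = 1, so the flip contributes +1; sign now +1
(226833/93999): 226833 mod 93999 = 38835, so (226833/93999) = (38835/93999)
flip (38835/93999) -> (93999/38835): both odd, 38835 mod 4 = 3, 93999 mod 4 = 3, so the flip contributes -1; sign now -1
(93999/38835): 93999 mod 38835 = 16329, so (93999/38835) = (16329/38835)
flip (16329/38835) -> (38835/16329): both odd, 16329 mod 4 = 1, 38835 mod 4 = 3, so the flip contributes +1; sign now -1
(38835/16329): 38835 mod 16329 = 6177, so (38835/16329) = (6177/16329)
flip (6177/16329) -> (16329/6177): both odd, 6177 mod 4 = 1, 16329 mod 4 = 1, so the flip contributes +1; sign now -1
(16329/6177): 16329 mod 6177 = 3975, so (16329/6177) = (3975/6177)
flip (3975/6177) -> (6177/3975): both odd, 3975 mod 4 = 3, 6177 mod 4 = 1, so the flip contributes +1; sign now -1
(6177/3975): 6177 mod 3975 = 2202, so (6177/3975) = (2202/3975)
factor out 2^1: 2202 = 2^1·1101; with 3975 mod 8 = 7, (2/3975) = +1; sign now -1; continue with (1101/3975)
flip (1101/3975) -> (3975/1101): both odd, 1101 mod 4 = 1, 3975 mod 4 = 3, so the flip contributes +1; sign now -1
(3975/1101): 3975 mod 1101 = 672, so (3975/1101) = (672/1101)
factor out 2^5: 672 = 2^5·21; with 1101 mod 8 = 5, (2/1101) = -1; sign now +1; continue with (21/1101)
flip (21/1101) -> (1101/21): both odd, 21 mod 4 = 1, 1101 mod 4 = 1, so the flip contributes +1; sign now +1
(1101/21): 1101 mod 21 = 9, so (1101/21) = (9/21)
flip (9/21) -> (21/9): both odd, 9 mod 4 = 1, 21 mod 4 = 1, so the flip contributes +1; sign now +1
(21/9): 21 mod 9 = 3, so (21/9) = (3/9)
flip (3/9) -> (9/3): both odd, 3 mod 4 = 3, 9 mod 4 = 1, so the flip contributes +1; sign now +1
(9/3): 9 mod 3 = 0, so (9/3) = (0/3)
reached (0/3); gcd(a, n) > 1, so (0/3) = 0 and the symbol is 0

0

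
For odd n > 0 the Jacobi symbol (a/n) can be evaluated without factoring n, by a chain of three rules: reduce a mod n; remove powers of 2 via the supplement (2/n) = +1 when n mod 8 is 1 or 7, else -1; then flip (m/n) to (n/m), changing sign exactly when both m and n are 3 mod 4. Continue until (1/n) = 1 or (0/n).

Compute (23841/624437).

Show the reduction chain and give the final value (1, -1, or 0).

reciprocity: (23841/624437) = +1·(624437/23841) since 23841 mod 4 = 1, 624437 mod 4 = 1; sign now +1
(624437/23841) = (4571/23841)   [reduce mod 23841]
reciprocity: (4571/23841) = +1·(23841/4571) since 4571 mod 4 = 3, 23841 mod 4 = 1; sign now +1
(23841/4571) = (986/4571)   [reduce mod 4571]
986 = 2^1·493; (2/4571) = -1 since 4571 mod 8 = 3, so (986/4571) = (-1)^1·(493/4571); sign now -1
reciprocity: (493/4571) = +1·(4571/493) since 493 mod 4 = 1, 4571 mod 4 = 3; sign now -1
(4571/493) = (134/493)   [reduce mod 493]
134 = 2^1·67; (2/493) = -1 since 493 mod 8 = 5, so (134/493) = (-1)^1·(67/493); sign now +1
reciprocity: (67/493) = +1·(493/67) since 67 mod 4 = 3, 493 mod 4 = 1; sign now +1
(493/67) = (24/67)   [reduce mod 67]
24 = 2^3·3; (2/67) = -1 since 67 mod 8 = 3, so (24/67) = (-1)^3·(3/67); sign now -1
reciprocity: (3/67) = -1·(67/3) since 3 mod 4 = 3, 67 mod 4 = 3; sign now +1
(67/3) = (1/3)   [reduce mod 3]
(1/3) = 1; final value = sign = +1

1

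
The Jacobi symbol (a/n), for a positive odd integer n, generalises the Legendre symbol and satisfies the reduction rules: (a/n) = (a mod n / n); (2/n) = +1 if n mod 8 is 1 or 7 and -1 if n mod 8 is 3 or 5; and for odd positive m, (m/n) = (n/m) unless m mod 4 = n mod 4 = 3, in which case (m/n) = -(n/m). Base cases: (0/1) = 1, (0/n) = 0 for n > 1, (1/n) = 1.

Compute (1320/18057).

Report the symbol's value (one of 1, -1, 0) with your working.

1320 = 2^3·165; (2/18057) = +1 since 18057 mod 8 = 1, so (1320/18057) = (+1)^3·(165/18057); sign now +1
reciprocity: (165/18057) = +1·(18057/165) since 165 mod 4 = 1, 18057 mod 4 = 1; sign now +1
(18057/165) = (72/165)   [reduce mod 165]
72 = 2^3·9; (2/165) = -1 since 165 mod 8 = 5, so (72/165) = (-1)^3·(9/165); sign now -1
reciprocity: (9/165) = +1·(165/9) since 9 mod 4 = 1, 165 mod 4 = 1; sign now -1
(165/9) = (3/9)   [reduce mod 9]
reciprocity: (3/9) = +1·(9/3) since 3 mod 4 = 3, 9 mod 4 = 1; sign now -1
(9/3) = (0/3)   [reduce mod 3]
(0/3) = 0   [gcd(a, n) > 1]; final value = 0

0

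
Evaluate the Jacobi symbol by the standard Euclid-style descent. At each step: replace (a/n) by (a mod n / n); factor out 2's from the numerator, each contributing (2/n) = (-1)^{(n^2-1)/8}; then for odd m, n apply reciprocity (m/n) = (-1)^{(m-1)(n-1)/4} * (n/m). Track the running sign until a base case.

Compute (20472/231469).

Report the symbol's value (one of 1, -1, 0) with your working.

20472 = 2^3·2559; (2/231469) = -1 since 231469 mod 8 = 5, so (20472/231469) = (-1)^3·(2559/231469); sign now -1
reciprocity: (2559/231469) = +1·(231469/2559) since 2559 mod 4 = 3, 231469 mod 4 = 1; sign now -1
(231469/2559) = (1159/2559)   [reduce mod 2559]
reciprocity: (1159/2559) = -1·(2559/1159) since 1159 mod 4 = 3, 2559 mod 4 = 3; sign now +1
(2559/1159) = (241/1159)   [reduce mod 1159]
reciprocity: (241/1159) = +1·(1159/241) since 241 mod 4 = 1, 1159 mod 4 = 3; sign now +1
(1159/241) = (195/241)   [reduce mod 241]
reciprocity: (195/241) = +1·(241/195) since 195 mod 4 = 3, 241 mod 4 = 1; sign now +1
(241/195) = (46/195)   [reduce mod 195]
46 = 2^1·23; (2/195) = -1 since 195 mod 8 = 3, so (46/195) = (-1)^1·(23/195); sign now -1
reciprocity: (23/195) = -1·(195/23) since 23 mod 4 = 3, 195 mod 4 = 3; sign now +1
(195/23) = (11/23)   [reduce mod 23]
reciprocity: (11/23) = -1·(23/11) since 11 mod 4 = 3, 23 mod 4 = 3; sign now -1
(23/11) = (1/11)   [reduce mod 11]
(1/11) = 1; final value = sign = -1

-1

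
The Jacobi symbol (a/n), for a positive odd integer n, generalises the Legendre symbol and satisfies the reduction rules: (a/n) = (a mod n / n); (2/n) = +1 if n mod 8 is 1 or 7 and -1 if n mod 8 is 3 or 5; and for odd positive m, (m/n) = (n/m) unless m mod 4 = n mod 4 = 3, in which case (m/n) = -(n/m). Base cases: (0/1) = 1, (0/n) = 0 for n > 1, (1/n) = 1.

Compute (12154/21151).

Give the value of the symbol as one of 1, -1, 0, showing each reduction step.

factor out 2^1: 12154 = 2^1·6077; with 21151 mod 8 = 7, (2/21151) = +1; sign now +1; continue with (6077/21151)
flip (6077/21151) -> (21151/6077): both odd, 6077 mod 4 = 1, 21151 mod 4 = 3, so the flip contributes +1; sign now +1
(21151/6077): 21151 mod 6077 = 2920, so (21151/6077) = (2920/6077)
factor out 2^3: 2920 = 2^3·365; with 6077 mod 8 = 5, (2/6077) = -1; sign now -1; continue with (365/6077)
flip (365/6077) -> (6077/365): both odd, 365 mod 4 = 1, 6077 mod 4 = 1, so the flip contributes +1; sign now -1
(6077/365): 6077 mod 365 = 237, so (6077/365) = (237/365)
flip (237/365) -> (365/237): both odd, 237 mod 4 = 1, 365 mod 4 = 1, so the flip contributes +1; sign now -1
(365/237): 365 mod 237 = 128, so (365/237) = (128/237)
factor out 2^7: 128 = 2^7·1; with 237 mod 8 = 5, (2/237) = -1; sign now +1; continue with (1/237)
reached (1/237) = 1, so the symbol is +1

1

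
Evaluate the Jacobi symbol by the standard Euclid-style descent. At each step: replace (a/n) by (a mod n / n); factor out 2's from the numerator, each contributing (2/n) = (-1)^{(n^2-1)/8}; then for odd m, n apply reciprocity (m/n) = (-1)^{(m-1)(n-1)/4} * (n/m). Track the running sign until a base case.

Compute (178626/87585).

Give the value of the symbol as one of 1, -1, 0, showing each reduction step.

(178626/87585): 178626 mod 87585 = 3456, so (178626/87585) = (3456/87585)
factor out 2^7: 3456 = 2^7·27; with 87585 mod 8 = 1, (2/87585) = +1; sign now +1; continue with (27/87585)
flip (27/87585) -> (87585/27): both odd, 27 mod 4 = 3, 87585 mod 4 = 1, so the flip contributes +1; sign now +1
(87585/27): 87585 mod 27 = 24, so (87585/27) = (24/27)
factor out 2^3: 24 = 2^3·3; with 27 mod 8 = 3, (2/27) = -1; sign now -1; continue with (3/27)
flip (3/27) -> (27/3): both odd, 3 mod 4 = 3, 27 mod 4 = 3, so the flip contributes -1; sign now +1
(27/3): 27 mod 3 = 0, so (27/3) = (0/3)
reached (0/3); gcd(a, n) > 1, so (0/3) = 0 and the symbol is 0

0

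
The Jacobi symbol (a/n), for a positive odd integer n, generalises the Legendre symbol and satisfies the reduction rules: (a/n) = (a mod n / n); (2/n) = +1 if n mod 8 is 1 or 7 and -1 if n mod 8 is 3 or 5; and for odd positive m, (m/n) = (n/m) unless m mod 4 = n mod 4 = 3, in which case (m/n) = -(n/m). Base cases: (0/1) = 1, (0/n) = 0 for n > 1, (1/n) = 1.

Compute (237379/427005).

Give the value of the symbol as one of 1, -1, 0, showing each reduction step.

reciprocity: (237379/427005) = +1·(427005/237379) since 237379 mod 4 = 3, 427005 mod 4 = 1; sign now +1
(427005/237379) = (189626/237379)   [reduce mod 237379]
189626 = 2^1·94813; (2/237379) = -1 since 237379 mod 8 = 3, so (189626/237379) = (-1)^1·(94813/237379); sign now -1
reciprocity: (94813/237379) = +1·(237379/94813) since 94813 mod 4 = 1, 237379 mod 4 = 3; sign now -1
(237379/94813) = (47753/94813)   [reduce mod 94813]
reciprocity: (47753/94813) = +1·(94813/47753) since 47753 mod 4 = 1, 94813 mod 4 = 1; sign now -1
(94813/47753) = (47060/47753)   [reduce mod 47753]
47060 = 2^2·11765; (2/47753) = +1 since 47753 mod 8 = 1, so (47060/47753) = (+1)^2·(11765/47753); sign now -1
reciprocity: (11765/47753) = +1·(47753/11765) since 11765 mod 4 = 1, 47753 mod 4 = 1; sign now -1
(47753/11765) = (693/11765)   [reduce mod 11765]
reciprocity: (693/11765) = +1·(11765/693) since 693 mod 4 = 1, 11765 mod 4 = 1; sign now -1
(11765/693) = (677/693)   [reduce mod 693]
reciprocity: (677/693) = +1·(693/677) since 677 mod 4 = 1, 693 mod 4 = 1; sign now -1
(693/677) = (16/677)   [reduce mod 677]
16 = 2^4·1; (2/677) = -1 since 677 mod 8 = 5, so (16/677) = (-1)^4·(1/677); sign now -1
(1/677) = 1; final value = sign = -1

-1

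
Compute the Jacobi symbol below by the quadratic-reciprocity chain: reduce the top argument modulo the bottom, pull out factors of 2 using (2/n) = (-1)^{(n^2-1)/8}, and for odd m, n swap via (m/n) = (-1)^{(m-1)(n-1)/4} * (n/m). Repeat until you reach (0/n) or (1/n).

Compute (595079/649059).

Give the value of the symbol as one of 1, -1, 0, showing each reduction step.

-1

flip (595079/649059) -> (649059/595079): both odd, 595079 mod 4 = 3, 649059 mod 4 = 3, so the flip contributes -1; sign now -1
(649059/595079): 649059 mod 595079 = 53980, so (649059/595079) = (53980/595079)
factor out 2^2: 53980 = 2^2·13495; with 595079 mod 8 = 7, (2/595079) = +1; sign now -1; continue with (13495/595079)
flip (13495/595079) -> (595079/13495): both odd, 13495 mod 4 = 3, 595079 mod 4 = 3, so the flip contributes -1; sign now +1
(595079/13495): 595079 mod 13495 = 1299, so (595079/13495) = (1299/13495)
flip (1299/13495) -> (13495/1299): both odd, 1299 mod 4 = 3, 13495 mod 4 = 3, so the flip contributes -1; sign now -1
(13495/1299): 13495 mod 1299 = 505, so (13495/1299) = (505/1299)
flip (505/1299) -> (1299/505): both odd, 505 mod 4 = 1, 1299 mod 4 = 3, so the flip contributes +1; sign now -1
(1299/505): 1299 mod 505 = 289, so (1299/505) = (289/505)
flip (289/505) -> (505/289): both odd, 289 mod 4 = 1, 505 mod 4 = 1, so the flip contributes +1; sign now -1
(505/289): 505 mod 289 = 216, so (505/289) = (216/289)
factor out 2^3: 216 = 2^3·27; with 289 mod 8 = 1, (2/289) = +1; sign now -1; continue with (27/289)
flip (27/289) -> (289/27): both odd, 27 mod 4 = 3, 289 mod 4 = 1, so the flip contributes +1; sign now -1
(289/27): 289 mod 27 = 19, so (289/27) = (19/27)
flip (19/27) -> (27/19): both odd, 19 mod 4 = 3, 27 mod 4 = 3, so the flip contributes -1; sign now +1
(27/19): 27 mod 19 = 8, so (27/19) = (8/19)
factor out 2^3: 8 = 2^3·1; with 19 mod 8 = 3, (2/19) = -1; sign now -1; continue with (1/19)
reached (1/19) = 1, so the symbol is -1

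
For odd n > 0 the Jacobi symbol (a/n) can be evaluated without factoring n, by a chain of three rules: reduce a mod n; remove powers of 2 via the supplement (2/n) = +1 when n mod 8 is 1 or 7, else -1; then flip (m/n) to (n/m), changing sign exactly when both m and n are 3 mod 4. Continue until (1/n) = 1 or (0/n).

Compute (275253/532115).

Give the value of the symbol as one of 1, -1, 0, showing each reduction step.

reciprocity: (275253/532115) = +1·(532115/275253) since 275253 mod 4 = 1, 532115 mod 4 = 3; sign now +1
(532115/275253) = (256862/275253)   [reduce mod 275253]
256862 = 2^1·128431; (2/275253) = -1 since 275253 mod 8 = 5, so (256862/275253) = (-1)^1·(128431/275253); sign now -1
reciprocity: (128431/275253) = +1·(275253/128431) since 128431 mod 4 = 3, 275253 mod 4 = 1; sign now -1
(275253/128431) = (18391/128431)   [reduce mod 128431]
reciprocity: (18391/128431) = -1·(128431/18391) since 18391 mod 4 = 3, 128431 mod 4 = 3; sign now +1
(128431/18391) = (18085/18391)   [reduce mod 18391]
reciprocity: (18085/18391) = +1·(18391/18085) since 18085 mod 4 = 1, 18391 mod 4 = 3; sign now +1
(18391/18085) = (306/18085)   [reduce mod 18085]
306 = 2^1·153; (2/18085) = -1 since 18085 mod 8 = 5, so (306/18085) = (-1)^1·(153/18085); sign now -1
reciprocity: (153/18085) = +1·(18085/153) since 153 mod 4 = 1, 18085 mod 4 = 1; sign now -1
(18085/153) = (31/153)   [reduce mod 153]
reciprocity: (31/153) = +1·(153/31) since 31 mod 4 = 3, 153 mod 4 = 1; sign now -1
(153/31) = (29/31)   [reduce mod 31]
reciprocity: (29/31) = +1·(31/29) since 29 mod 4 = 1, 31 mod 4 = 3; sign now -1
(31/29) = (2/29)   [reduce mod 29]
2 = 2^1·1; (2/29) = -1 since 29 mod 8 = 5, so (2/29) = (-1)^1·(1/29); sign now +1
(1/29) = 1; final value = sign = +1

1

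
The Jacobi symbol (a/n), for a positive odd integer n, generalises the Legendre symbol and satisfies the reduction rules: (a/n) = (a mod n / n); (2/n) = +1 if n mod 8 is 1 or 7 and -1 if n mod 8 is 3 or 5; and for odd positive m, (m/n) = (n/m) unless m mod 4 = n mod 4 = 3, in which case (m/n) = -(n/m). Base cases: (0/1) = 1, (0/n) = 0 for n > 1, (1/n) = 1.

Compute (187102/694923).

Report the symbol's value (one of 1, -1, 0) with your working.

187102 = 2^1·93551; (2/694923) = -1 since 694923 mod 8 = 3, so (187102/694923) = (-1)^1·(93551/694923); sign now -1
reciprocity: (93551/694923) = -1·(694923/93551) since 93551 mod 4 = 3, 694923 mod 4 = 3; sign now +1
(694923/93551) = (40066/93551)   [reduce mod 93551]
40066 = 2^1·20033; (2/93551) = +1 since 93551 mod 8 = 7, so (40066/93551) = (+1)^1·(20033/93551); sign now +1
reciprocity: (20033/93551) = +1·(93551/20033) since 20033 mod 4 = 1, 93551 mod 4 = 3; sign now +1
(93551/20033) = (13419/20033)   [reduce mod 20033]
reciprocity: (13419/20033) = +1·(20033/13419) since 13419 mod 4 = 3, 20033 mod 4 = 1; sign now +1
(20033/13419) = (6614/13419)   [reduce mod 13419]
6614 = 2^1·3307; (2/13419) = -1 since 13419 mod 8 = 3, so (6614/13419) = (-1)^1·(3307/13419); sign now -1
reciprocity: (3307/13419) = -1·(13419/3307) since 3307 mod 4 = 3, 13419 mod 4 = 3; sign now +1
(13419/3307) = (191/3307)   [reduce mod 3307]
reciprocity: (191/3307) = -1·(3307/191) since 191 mod 4 = 3, 3307 mod 4 = 3; sign now -1
(3307/191) = (60/191)   [reduce mod 191]
60 = 2^2·15; (2/191) = +1 since 191 mod 8 = 7, so (60/191) = (+1)^2·(15/191); sign now -1
reciprocity: (15/191) = -1·(191/15) since 15 mod 4 = 3, 191 mod 4 = 3; sign now +1
(191/15) = (11/15)   [reduce mod 15]
reciprocity: (11/15) = -1·(15/11) since 11 mod 4 = 3, 15 mod 4 = 3; sign now -1
(15/11) = (4/11)   [reduce mod 11]
4 = 2^2·1; (2/11) = -1 since 11 mod 8 = 3, so (4/11) = (-1)^2·(1/11); sign now -1
(1/11) = 1; final value = sign = -1

-1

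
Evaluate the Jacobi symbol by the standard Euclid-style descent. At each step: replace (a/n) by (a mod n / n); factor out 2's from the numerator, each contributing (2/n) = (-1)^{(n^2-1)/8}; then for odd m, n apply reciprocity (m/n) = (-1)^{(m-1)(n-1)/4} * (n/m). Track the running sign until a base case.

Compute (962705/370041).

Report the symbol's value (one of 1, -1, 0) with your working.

1

(962705/370041): 962705 mod 370041 = 222623, so (962705/370041) = (222623/370041)
flip (222623/370041) -> (370041/222623): both odd, 222623 mod 4 = 3, 370041 mod 4 = 1, so the flip contributes +1; sign now +1
(370041/222623): 370041 mod 222623 = 147418, so (370041/222623) = (147418/222623)
factor out 2^1: 147418 = 2^1·73709; with 222623 mod 8 = 7, (2/222623) = +1; sign now +1; continue with (73709/222623)
flip (73709/222623) -> (222623/73709): both odd, 73709 mod 4 = 1, 222623 mod 4 = 3, so the flip contributes +1; sign now +1
(222623/73709): 222623 mod 73709 = 1496, so (222623/73709) = (1496/73709)
factor out 2^3: 1496 = 2^3·187; with 73709 mod 8 = 5, (2/73709) = -1; sign now -1; continue with (187/73709)
flip (187/73709) -> (73709/187): both odd, 187 mod 4 = 3, 73709 mod 4 = 1, so the flip contributes +1; sign now -1
(73709/187): 73709 mod 187 = 31, so (73709/187) = (31/187)
flip (31/187) -> (187/31): both odd, 31 mod 4 = 3, 187 mod 4 = 3, so the flip contributes -1; sign now +1
(187/31): 187 mod 31 = 1, so (187/31) = (1/31)
reached (1/31) = 1, so the symbol is +1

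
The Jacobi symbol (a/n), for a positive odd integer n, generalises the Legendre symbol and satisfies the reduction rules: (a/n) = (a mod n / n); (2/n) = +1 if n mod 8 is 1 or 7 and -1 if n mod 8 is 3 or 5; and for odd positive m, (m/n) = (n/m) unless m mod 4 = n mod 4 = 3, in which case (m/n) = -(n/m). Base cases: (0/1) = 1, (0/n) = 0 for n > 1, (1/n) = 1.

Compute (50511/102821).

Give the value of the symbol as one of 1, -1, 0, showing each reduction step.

1

reciprocity: (50511/102821) = +1·(102821/50511) since 50511 mod 4 = 3, 102821 mod 4 = 1; sign now +1
(102821/50511) = (1799/50511)   [reduce mod 50511]
reciprocity: (1799/50511) = -1·(50511/1799) since 1799 mod 4 = 3, 50511 mod 4 = 3; sign now -1
(50511/1799) = (139/1799)   [reduce mod 1799]
reciprocity: (139/1799) = -1·(1799/139) since 139 mod 4 = 3, 1799 mod 4 = 3; sign now +1
(1799/139) = (131/139)   [reduce mod 139]
reciprocity: (131/139) = -1·(139/131) since 131 mod 4 = 3, 139 mod 4 = 3; sign now -1
(139/131) = (8/131)   [reduce mod 131]
8 = 2^3·1; (2/131) = -1 since 131 mod 8 = 3, so (8/131) = (-1)^3·(1/131); sign now +1
(1/131) = 1; final value = sign = +1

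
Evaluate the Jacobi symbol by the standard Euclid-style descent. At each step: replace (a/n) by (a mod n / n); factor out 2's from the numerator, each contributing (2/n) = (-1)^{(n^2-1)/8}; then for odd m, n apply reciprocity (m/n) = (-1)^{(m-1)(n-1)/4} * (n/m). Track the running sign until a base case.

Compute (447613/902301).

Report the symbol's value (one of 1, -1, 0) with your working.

reciprocity: (447613/902301) = +1·(902301/447613) since 447613 mod 4 = 1, 902301 mod 4 = 1; sign now +1
(902301/447613) = (7075/447613)   [reduce mod 447613]
reciprocity: (7075/447613) = +1·(447613/7075) since 7075 mod 4 = 3, 447613 mod 4 = 1; sign now +1
(447613/7075) = (1888/7075)   [reduce mod 7075]
1888 = 2^5·59; (2/7075) = -1 since 7075 mod 8 = 3, so (1888/7075) = (-1)^5·(59/7075); sign now -1
reciprocity: (59/7075) = -1·(7075/59) since 59 mod 4 = 3, 7075 mod 4 = 3; sign now +1
(7075/59) = (54/59)   [reduce mod 59]
54 = 2^1·27; (2/59) = -1 since 59 mod 8 = 3, so (54/59) = (-1)^1·(27/59); sign now -1
reciprocity: (27/59) = -1·(59/27) since 27 mod 4 = 3, 59 mod 4 = 3; sign now +1
(59/27) = (5/27)   [reduce mod 27]
reciprocity: (5/27) = +1·(27/5) since 5 mod 4 = 1, 27 mod 4 = 3; sign now +1
(27/5) = (2/5)   [reduce mod 5]
2 = 2^1·1; (2/5) = -1 since 5 mod 8 = 5, so (2/5) = (-1)^1·(1/5); sign now -1
(1/5) = 1; final value = sign = -1

-1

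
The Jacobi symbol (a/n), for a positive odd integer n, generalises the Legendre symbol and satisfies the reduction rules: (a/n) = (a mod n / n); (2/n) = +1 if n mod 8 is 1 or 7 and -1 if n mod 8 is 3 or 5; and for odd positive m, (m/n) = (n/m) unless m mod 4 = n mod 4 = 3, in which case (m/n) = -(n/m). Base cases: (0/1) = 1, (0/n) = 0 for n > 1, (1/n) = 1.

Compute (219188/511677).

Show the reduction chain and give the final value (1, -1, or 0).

219188 = 2^2·54797; (2/511677) = -1 since 511677 mod 8 = 5, so (219188/511677) = (-1)^2·(54797/511677); sign now +1
reciprocity: (54797/511677) = +1·(511677/54797) since 54797 mod 4 = 1, 511677 mod 4 = 1; sign now +1
(511677/54797) = (18504/54797)   [reduce mod 54797]
18504 = 2^3·2313; (2/54797) = -1 since 54797 mod 8 = 5, so (18504/54797) = (-1)^3·(2313/54797); sign now -1
reciprocity: (2313/54797) = +1·(54797/2313) since 2313 mod 4 = 1, 54797 mod 4 = 1; sign now -1
(54797/2313) = (1598/2313)   [reduce mod 2313]
1598 = 2^1·799; (2/2313) = +1 since 2313 mod 8 = 1, so (1598/2313) = (+1)^1·(799/2313); sign now -1
reciprocity: (799/2313) = +1·(2313/799) since 799 mod 4 = 3, 2313 mod 4 = 1; sign now -1
(2313/799) = (715/799)   [reduce mod 799]
reciprocity: (715/799) = -1·(799/715) since 715 mod 4 = 3, 799 mod 4 = 3; sign now +1
(799/715) = (84/715)   [reduce mod 715]
84 = 2^2·21; (2/715) = -1 since 715 mod 8 = 3, so (84/715) = (-1)^2·(21/715); sign now +1
reciprocity: (21/715) = +1·(715/21) since 21 mod 4 = 1, 715 mod 4 = 3; sign now +1
(715/21) = (1/21)   [reduce mod 21]
(1/21) = 1; final value = sign = +1

1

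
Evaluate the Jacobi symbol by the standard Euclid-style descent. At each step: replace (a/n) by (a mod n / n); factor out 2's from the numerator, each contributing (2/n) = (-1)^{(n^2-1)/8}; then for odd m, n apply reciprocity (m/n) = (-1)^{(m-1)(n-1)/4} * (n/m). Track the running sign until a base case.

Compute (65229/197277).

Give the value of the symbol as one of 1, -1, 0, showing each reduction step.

flip (65229/197277) -> (197277/65229): both odd, 65229 mod 4 = 1, 197277 mod 4 = 1, so the flip contributes +1; sign now +1
(197277/65229): 197277 mod 65229 = 1590, so (197277/65229) = (1590/65229)
factor out 2^1: 1590 = 2^1·795; with 65229 mod 8 = 5, (2/65229) = -1; sign now -1; continue with (795/65229)
flip (795/65229) -> (65229/795): both odd, 795 mod 4 = 3, 65229 mod 4 = 1, so the flip contributes +1; sign now -1
(65229/795): 65229 mod 795 = 39, so (65229/795) = (39/795)
flip (39/795) -> (795/39): both odd, 39 mod 4 = 3, 795 mod 4 = 3, so the flip contributes -1; sign now +1
(795/39): 795 mod 39 = 15, so (795/39) = (15/39)
flip (15/39) -> (39/15): both odd, 15 mod 4 = 3, 39 mod 4 = 3, so the flip contributes -1; sign now -1
(39/15): 39 mod 15 = 9, so (39/15) = (9/15)
flip (9/15) -> (15/9): both odd, 9 mod 4 = 1, 15 mod 4 = 3, so the flip contributes +1; sign now -1
(15/9): 15 mod 9 = 6, so (15/9) = (6/9)
factor out 2^1: 6 = 2^1·3; with 9 mod 8 = 1, (2/9) = +1; sign now -1; continue with (3/9)
flip (3/9) -> (9/3): both odd, 3 mod 4 = 3, 9 mod 4 = 1, so the flip contributes +1; sign now -1
(9/3): 9 mod 3 = 0, so (9/3) = (0/3)
reached (0/3); gcd(a, n) > 1, so (0/3) = 0 and the symbol is 0

0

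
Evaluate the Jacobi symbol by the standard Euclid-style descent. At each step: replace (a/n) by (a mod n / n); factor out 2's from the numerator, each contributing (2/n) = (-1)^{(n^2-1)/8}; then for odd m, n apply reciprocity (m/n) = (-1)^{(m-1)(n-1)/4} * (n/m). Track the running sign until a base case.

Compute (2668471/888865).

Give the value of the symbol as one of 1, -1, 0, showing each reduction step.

(2668471/888865): 2668471 mod 888865 = 1876, so (2668471/888865) = (1876/888865)
factor out 2^2: 1876 = 2^2·469; with 888865 mod 8 = 1, (2/888865) = +1; sign now +1; continue with (469/888865)
flip (469/888865) -> (888865/469): both odd, 469 mod 4 = 1, 888865 mod 4 = 1, so the flip contributes +1; sign now +1
(888865/469): 888865 mod 469 = 110, so (888865/469) = (110/469)
factor out 2^1: 110 = 2^1·55; with 469 mod 8 = 5, (2/469) = -1; sign now -1; continue with (55/469)
flip (55/469) -> (469/55): both odd, 55 mod 4 = 3, 469 mod 4 = 1, so the flip contributes +1; sign now -1
(469/55): 469 mod 55 = 29, so (469/55) = (29/55)
flip (29/55) -> (55/29): both odd, 29 mod 4 = 1, 55 mod 4 = 3, so the flip contributes +1; sign now -1
(55/29): 55 mod 29 = 26, so (55/29) = (26/29)
factor out 2^1: 26 = 2^1·13; with 29 mod 8 = 5, (2/29) = -1; sign now +1; continue with (13/29)
flip (13/29) -> (29/13): both odd, 13 mod 4 = 1, 29 mod 4 = 1, so the flip contributes +1; sign now +1
(29/13): 29 mod 13 = 3, so (29/13) = (3/13)
flip (3/13) -> (13/3): both odd, 3 mod 4 = 3, 13 mod 4 = 1, so the flip contributes +1; sign now +1
(13/3): 13 mod 3 = 1, so (13/3) = (1/3)
reached (1/3) = 1, so the symbol is +1

1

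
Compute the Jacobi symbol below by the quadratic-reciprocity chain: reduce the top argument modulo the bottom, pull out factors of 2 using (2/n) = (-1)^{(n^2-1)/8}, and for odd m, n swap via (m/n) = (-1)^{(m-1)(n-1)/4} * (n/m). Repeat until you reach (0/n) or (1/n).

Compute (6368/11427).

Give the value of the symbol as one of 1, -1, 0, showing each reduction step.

-1

6368 = 2^5·199; (2/11427) = -1 since 11427 mod 8 = 3, so (6368/11427) = (-1)^5·(199/11427); sign now -1
reciprocity: (199/11427) = -1·(11427/199) since 199 mod 4 = 3, 11427 mod 4 = 3; sign now +1
(11427/199) = (84/199)   [reduce mod 199]
84 = 2^2·21; (2/199) = +1 since 199 mod 8 = 7, so (84/199) = (+1)^2·(21/199); sign now +1
reciprocity: (21/199) = +1·(199/21) since 21 mod 4 = 1, 199 mod 4 = 3; sign now +1
(199/21) = (10/21)   [reduce mod 21]
10 = 2^1·5; (2/21) = -1 since 21 mod 8 = 5, so (10/21) = (-1)^1·(5/21); sign now -1
reciprocity: (5/21) = +1·(21/5) since 5 mod 4 = 1, 21 mod 4 = 1; sign now -1
(21/5) = (1/5)   [reduce mod 5]
(1/5) = 1; final value = sign = -1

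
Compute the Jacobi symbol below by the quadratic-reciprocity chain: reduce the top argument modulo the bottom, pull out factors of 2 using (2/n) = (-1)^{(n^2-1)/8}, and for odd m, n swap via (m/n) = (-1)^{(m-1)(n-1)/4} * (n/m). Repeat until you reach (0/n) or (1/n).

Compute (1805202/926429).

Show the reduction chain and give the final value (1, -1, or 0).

0

(1805202/926429) = (878773/926429)   [reduce mod 926429]
reciprocity: (878773/926429) = +1·(926429/878773) since 878773 mod 4 = 1, 926429 mod 4 = 1; sign now +1
(926429/878773) = (47656/878773)   [reduce mod 878773]
47656 = 2^3·5957; (2/878773) = -1 since 878773 mod 8 = 5, so (47656/878773) = (-1)^3·(5957/878773); sign now -1
reciprocity: (5957/878773) = +1·(878773/5957) since 5957 mod 4 = 1, 878773 mod 4 = 1; sign now -1
(878773/5957) = (3094/5957)   [reduce mod 5957]
3094 = 2^1·1547; (2/5957) = -1 since 5957 mod 8 = 5, so (3094/5957) = (-1)^1·(1547/5957); sign now +1
reciprocity: (1547/5957) = +1·(5957/1547) since 1547 mod 4 = 3, 5957 mod 4 = 1; sign now +1
(5957/1547) = (1316/1547)   [reduce mod 1547]
1316 = 2^2·329; (2/1547) = -1 since 1547 mod 8 = 3, so (1316/1547) = (-1)^2·(329/1547); sign now +1
reciprocity: (329/1547) = +1·(1547/329) since 329 mod 4 = 1, 1547 mod 4 = 3; sign now +1
(1547/329) = (231/329)   [reduce mod 329]
reciprocity: (231/329) = +1·(329/231) since 231 mod 4 = 3, 329 mod 4 = 1; sign now +1
(329/231) = (98/231)   [reduce mod 231]
98 = 2^1·49; (2/231) = +1 since 231 mod 8 = 7, so (98/231) = (+1)^1·(49/231); sign now +1
reciprocity: (49/231) = +1·(231/49) since 49 mod 4 = 1, 231 mod 4 = 3; sign now +1
(231/49) = (35/49)   [reduce mod 49]
reciprocity: (35/49) = +1·(49/35) since 35 mod 4 = 3, 49 mod 4 = 1; sign now +1
(49/35) = (14/35)   [reduce mod 35]
14 = 2^1·7; (2/35) = -1 since 35 mod 8 = 3, so (14/35) = (-1)^1·(7/35); sign now -1
reciprocity: (7/35) = -1·(35/7) since 7 mod 4 = 3, 35 mod 4 = 3; sign now +1
(35/7) = (0/7)   [reduce mod 7]
(0/7) = 0   [gcd(a, n) > 1]; final value = 0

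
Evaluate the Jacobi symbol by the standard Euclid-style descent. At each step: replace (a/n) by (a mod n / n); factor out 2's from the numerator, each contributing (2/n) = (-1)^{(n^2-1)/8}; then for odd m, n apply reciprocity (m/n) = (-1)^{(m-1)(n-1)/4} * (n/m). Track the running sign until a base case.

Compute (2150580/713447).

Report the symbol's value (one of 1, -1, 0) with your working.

(2150580/713447): 2150580 mod 713447 = 10239, so (2150580/713447) = (10239/713447)
flip (10239/713447) -> (713447/10239): both odd, 10239 mod 4 = 3, 713447 mod 4 = 3, so the flip contributes -1; sign now -1
(713447/10239): 713447 mod 10239 = 6956, so (713447/10239) = (6956/10239)
factor out 2^2: 6956 = 2^2·1739; with 10239 mod 8 = 7, (2/10239) = +1; sign now -1; continue with (1739/10239)
flip (1739/10239) -> (10239/1739): both odd, 1739 mod 4 = 3, 10239 mod 4 = 3, so the flip contributes -1; sign now +1
(10239/1739): 10239 mod 1739 = 1544, so (10239/1739) = (1544/1739)
factor out 2^3: 1544 = 2^3·193; with 1739 mod 8 = 3, (2/1739) = -1; sign now -1; continue with (193/1739)
flip (193/1739) -> (1739/193): both odd, 193 mod 4 = 1, 1739 mod 4 = 3, so the flip contributes +1; sign now -1
(1739/193): 1739 mod 193 = 2, so (1739/193) = (2/193)
factor out 2^1: 2 = 2^1·1; with 193 mod 8 = 1, (2/193) = +1; sign now -1; continue with (1/193)
reached (1/193) = 1, so the symbol is -1

-1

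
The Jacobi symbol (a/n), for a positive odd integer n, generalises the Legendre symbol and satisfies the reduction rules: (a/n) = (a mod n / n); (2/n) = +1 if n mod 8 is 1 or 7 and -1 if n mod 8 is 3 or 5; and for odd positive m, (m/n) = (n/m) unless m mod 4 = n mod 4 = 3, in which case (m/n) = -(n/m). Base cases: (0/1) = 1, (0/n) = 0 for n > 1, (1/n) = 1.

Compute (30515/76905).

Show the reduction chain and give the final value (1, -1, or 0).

0

flip (30515/76905) -> (76905/30515): both odd, 30515 mod 4 = 3, 76905 mod 4 = 1, so the flip contributes +1; sign now +1
(76905/30515): 76905 mod 30515 = 15875, so (76905/30515) = (15875/30515)
flip (15875/30515) -> (30515/15875): both odd, 15875 mod 4 = 3, 30515 mod 4 = 3, so the flip contributes -1; sign now -1
(30515/15875): 30515 mod 15875 = 14640, so (30515/15875) = (14640/15875)
factor out 2^4: 14640 = 2^4·915; with 15875 mod 8 = 3, (2/15875) = -1; sign now -1; continue with (915/15875)
flip (915/15875) -> (15875/915): both odd, 915 mod 4 = 3, 15875 mod 4 = 3, so the flip contributes -1; sign now +1
(15875/915): 15875 mod 915 = 320, so (15875/915) = (320/915)
factor out 2^6: 320 = 2^6·5; with 915 mod 8 = 3, (2/915) = -1; sign now +1; continue with (5/915)
flip (5/915) -> (915/5): both odd, 5 mod 4 = 1, 915 mod 4 = 3, so the flip contributes +1; sign now +1
(915/5): 915 mod 5 = 0, so (915/5) = (0/5)
reached (0/5); gcd(a, n) > 1, so (0/5) = 0 and the symbol is 0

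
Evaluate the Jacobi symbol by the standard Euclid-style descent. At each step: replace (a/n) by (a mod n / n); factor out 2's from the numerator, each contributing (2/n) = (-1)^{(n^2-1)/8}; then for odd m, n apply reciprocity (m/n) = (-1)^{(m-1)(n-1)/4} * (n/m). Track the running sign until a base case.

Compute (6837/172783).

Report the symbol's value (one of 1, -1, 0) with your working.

-1

reciprocity: (6837/172783) = +1·(172783/6837) since 6837 mod 4 = 1, 172783 mod 4 = 3; sign now +1
(172783/6837) = (1858/6837)   [reduce mod 6837]
1858 = 2^1·929; (2/6837) = -1 since 6837 mod 8 = 5, so (1858/6837) = (-1)^1·(929/6837); sign now -1
reciprocity: (929/6837) = +1·(6837/929) since 929 mod 4 = 1, 6837 mod 4 = 1; sign now -1
(6837/929) = (334/929)   [reduce mod 929]
334 = 2^1·167; (2/929) = +1 since 929 mod 8 = 1, so (334/929) = (+1)^1·(167/929); sign now -1
reciprocity: (167/929) = +1·(929/167) since 167 mod 4 = 3, 929 mod 4 = 1; sign now -1
(929/167) = (94/167)   [reduce mod 167]
94 = 2^1·47; (2/167) = +1 since 167 mod 8 = 7, so (94/167) = (+1)^1·(47/167); sign now -1
reciprocity: (47/167) = -1·(167/47) since 47 mod 4 = 3, 167 mod 4 = 3; sign now +1
(167/47) = (26/47)   [reduce mod 47]
26 = 2^1·13; (2/47) = +1 since 47 mod 8 = 7, so (26/47) = (+1)^1·(13/47); sign now +1
reciprocity: (13/47) = +1·(47/13) since 13 mod 4 = 1, 47 mod 4 = 3; sign now +1
(47/13) = (8/13)   [reduce mod 13]
8 = 2^3·1; (2/13) = -1 since 13 mod 8 = 5, so (8/13) = (-1)^3·(1/13); sign now -1
(1/13) = 1; final value = sign = -1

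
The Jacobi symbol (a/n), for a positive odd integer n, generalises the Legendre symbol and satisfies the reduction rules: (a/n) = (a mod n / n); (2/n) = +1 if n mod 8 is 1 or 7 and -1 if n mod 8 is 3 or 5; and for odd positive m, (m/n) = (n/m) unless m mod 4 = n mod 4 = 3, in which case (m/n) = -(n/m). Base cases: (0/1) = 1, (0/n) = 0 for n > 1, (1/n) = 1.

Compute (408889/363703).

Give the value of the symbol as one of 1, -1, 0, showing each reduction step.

0

(408889/363703) = (45186/363703)   [reduce mod 363703]
45186 = 2^1·22593; (2/363703) = +1 since 363703 mod 8 = 7, so (45186/363703) = (+1)^1·(22593/363703); sign now +1
reciprocity: (22593/363703) = +1·(363703/22593) since 22593 mod 4 = 1, 363703 mod 4 = 3; sign now +1
(363703/22593) = (2215/22593)   [reduce mod 22593]
reciprocity: (2215/22593) = +1·(22593/2215) since 2215 mod 4 = 3, 22593 mod 4 = 1; sign now +1
(22593/2215) = (443/2215)   [reduce mod 2215]
reciprocity: (443/2215) = -1·(2215/443) since 443 mod 4 = 3, 2215 mod 4 = 3; sign now -1
(2215/443) = (0/443)   [reduce mod 443]
(0/443) = 0   [gcd(a, n) > 1]; final value = 0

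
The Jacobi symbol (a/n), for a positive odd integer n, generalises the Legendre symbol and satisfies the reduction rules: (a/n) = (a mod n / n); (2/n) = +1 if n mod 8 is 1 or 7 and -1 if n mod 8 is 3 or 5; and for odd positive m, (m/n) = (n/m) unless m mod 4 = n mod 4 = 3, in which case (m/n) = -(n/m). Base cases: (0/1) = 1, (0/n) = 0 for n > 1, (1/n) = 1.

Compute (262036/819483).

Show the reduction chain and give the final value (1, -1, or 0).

1

factor out 2^2: 262036 = 2^2·65509; with 819483 mod 8 = 3, (2/819483) = -1; sign now +1; continue with (65509/819483)
flip (65509/819483) -> (819483/65509): both odd, 65509 mod 4 = 1, 819483 mod 4 = 3, so the flip contributes +1; sign now +1
(819483/65509): 819483 mod 65509 = 33375, so (819483/65509) = (33375/65509)
flip (33375/65509) -> (65509/33375): both odd, 33375 mod 4 = 3, 65509 mod 4 = 1, so the flip contributes +1; sign now +1
(65509/33375): 65509 mod 33375 = 32134, so (65509/33375) = (32134/33375)
factor out 2^1: 32134 = 2^1·16067; with 33375 mod 8 = 7, (2/33375) = +1; sign now +1; continue with (16067/33375)
flip (16067/33375) -> (33375/16067): both odd, 16067 mod 4 = 3, 33375 mod 4 = 3, so the flip contributes -1; sign now -1
(33375/16067): 33375 mod 16067 = 1241, so (33375/16067) = (1241/16067)
flip (1241/16067) -> (16067/1241): both odd, 1241 mod 4 = 1, 16067 mod 4 = 3, so the flip contributes +1; sign now -1
(16067/1241): 16067 mod 1241 = 1175, so (16067/1241) = (1175/1241)
flip (1175/1241) -> (1241/1175): both odd, 1175 mod 4 = 3, 1241 mod 4 = 1, so the flip contributes +1; sign now -1
(1241/1175): 1241 mod 1175 = 66, so (1241/1175) = (66/1175)
factor out 2^1: 66 = 2^1·33; with 1175 mod 8 = 7, (2/1175) = +1; sign now -1; continue with (33/1175)
flip (33/1175) -> (1175/33): both odd, 33 mod 4 = 1, 1175 mod 4 = 3, so the flip contributes +1; sign now -1
(1175/33): 1175 mod 33 = 20, so (1175/33) = (20/33)
factor out 2^2: 20 = 2^2·5; with 33 mod 8 = 1, (2/33) = +1; sign now -1; continue with (5/33)
flip (5/33) -> (33/5): both odd, 5 mod 4 = 1, 33 mod 4 = 1, so the flip contributes +1; sign now -1
(33/5): 33 mod 5 = 3, so (33/5) = (3/5)
flip (3/5) -> (5/3): both odd, 3 mod 4 = 3, 5 mod 4 = 1, so the flip contributes +1; sign now -1
(5/3): 5 mod 3 = 2, so (5/3) = (2/3)
factor out 2^1: 2 = 2^1·1; with 3 mod 8 = 3, (2/3) = -1; sign now +1; continue with (1/3)
reached (1/3) = 1, so the symbol is +1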